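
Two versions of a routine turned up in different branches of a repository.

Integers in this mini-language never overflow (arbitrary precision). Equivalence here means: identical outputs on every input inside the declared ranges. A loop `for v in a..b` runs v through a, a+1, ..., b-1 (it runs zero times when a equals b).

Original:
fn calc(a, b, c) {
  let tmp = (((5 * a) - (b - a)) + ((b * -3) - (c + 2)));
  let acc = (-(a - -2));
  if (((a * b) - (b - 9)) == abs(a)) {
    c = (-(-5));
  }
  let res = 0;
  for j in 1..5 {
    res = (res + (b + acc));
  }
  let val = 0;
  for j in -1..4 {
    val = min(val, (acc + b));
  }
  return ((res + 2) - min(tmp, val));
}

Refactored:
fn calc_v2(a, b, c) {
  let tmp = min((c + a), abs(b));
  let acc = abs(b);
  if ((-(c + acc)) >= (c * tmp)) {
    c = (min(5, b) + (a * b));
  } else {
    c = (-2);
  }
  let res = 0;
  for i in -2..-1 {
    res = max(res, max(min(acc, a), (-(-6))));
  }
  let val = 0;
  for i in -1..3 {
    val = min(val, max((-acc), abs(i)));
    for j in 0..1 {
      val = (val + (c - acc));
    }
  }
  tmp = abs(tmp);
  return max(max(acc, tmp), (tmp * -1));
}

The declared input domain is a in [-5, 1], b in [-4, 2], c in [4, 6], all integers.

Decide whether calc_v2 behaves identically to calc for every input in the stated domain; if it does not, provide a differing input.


The rewrite breaks on a=-5, b=-4, c=4, where the results are 18 and 4.
calc: tmp becomes -20; next acc becomes 3; next (((a * b) - (b - 9)) == abs(a)) evaluates to false; next res becomes 0; next at j=1:; next res becomes -1; next at j=2:; next res becomes -2; next at j=3:; next res becomes -3; next at j=4:; next res becomes -4; next val becomes 0; next at j=-1:; next val becomes -1; next at j=0:; next val becomes -1; next at j=1:; next val becomes -1; next at j=2:; next val becomes -1; next at j=3:; next val becomes -1; next final value 18
calc_v2: tmp becomes -1; next acc becomes 4; next ((-(c + acc)) >= (c * tmp)) evaluates to false; next c becomes -2; next res becomes 0; next at i=-2:; next res becomes 6; next val becomes 0; next at i=-1:; next val becomes 0; next at j=0:; next val becomes -6; next at i=0:; next val becomes -6; next at j=0:; next val becomes -12; next at i=1:; next val becomes -12; next at j=0:; next val becomes -18; next at i=2:; next val becomes -18; next at j=0:; next val becomes -24; next tmp becomes 1; next final value 4
verdict: not equivalent; witness: a=-5, b=-4, c=4


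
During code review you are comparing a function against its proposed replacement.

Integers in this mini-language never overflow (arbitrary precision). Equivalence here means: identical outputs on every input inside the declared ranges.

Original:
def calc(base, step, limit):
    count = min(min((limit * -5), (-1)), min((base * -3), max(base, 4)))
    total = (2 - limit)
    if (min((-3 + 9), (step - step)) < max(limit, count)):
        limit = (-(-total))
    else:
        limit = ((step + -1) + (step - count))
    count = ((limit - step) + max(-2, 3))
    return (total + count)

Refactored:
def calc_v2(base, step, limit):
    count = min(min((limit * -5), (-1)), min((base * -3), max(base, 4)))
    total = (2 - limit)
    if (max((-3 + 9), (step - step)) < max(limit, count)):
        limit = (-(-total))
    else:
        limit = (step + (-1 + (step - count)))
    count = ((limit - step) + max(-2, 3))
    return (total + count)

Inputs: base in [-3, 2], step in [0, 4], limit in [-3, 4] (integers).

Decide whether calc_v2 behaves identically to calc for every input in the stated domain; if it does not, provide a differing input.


The rewrite breaks on base=-3, step=0, limit=1, where the results are 5 and 8.
calc: count = -5; total = 1; (min((-3 + 9), (step - step)) < max(limit, count)) -> true; limit = 1; count = 4; return 5
calc_v2: count = -5; total = 1; (max((-3 + 9), (step - step)) < max(limit, count)) -> false; limit = 4; count = 7; return 8
verdict: not equivalent; witness: base=-3, step=0, limit=1


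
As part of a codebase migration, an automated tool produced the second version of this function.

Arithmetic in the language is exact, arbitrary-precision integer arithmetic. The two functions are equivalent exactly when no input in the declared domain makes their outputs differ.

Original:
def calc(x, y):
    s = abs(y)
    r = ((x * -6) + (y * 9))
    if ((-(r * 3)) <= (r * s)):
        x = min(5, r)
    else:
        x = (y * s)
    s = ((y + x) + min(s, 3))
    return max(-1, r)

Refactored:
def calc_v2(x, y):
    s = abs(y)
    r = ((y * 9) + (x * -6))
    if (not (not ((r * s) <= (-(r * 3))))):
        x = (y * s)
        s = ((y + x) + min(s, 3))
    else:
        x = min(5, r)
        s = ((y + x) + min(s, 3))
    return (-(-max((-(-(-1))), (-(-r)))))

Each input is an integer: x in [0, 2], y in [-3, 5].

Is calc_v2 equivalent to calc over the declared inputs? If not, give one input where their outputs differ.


Whatever the rewrite altered, no input in the stated domain can expose a difference.
As a probe, take x=0, y=0: calc runs s=0, then r=0, then ((-(r * 3)) <= (r * s)) is true, then x=0, then s=0, then returns 0; calc_v2 runs s=0, then r=0, then (not (not ((r * s) <= (-(r * 3))))) is true, then x=0, then s=0, then returns 0; both end at 0.
An exhaustive pass over the 27 declared inputs shows identical outputs.
verdict: equivalent


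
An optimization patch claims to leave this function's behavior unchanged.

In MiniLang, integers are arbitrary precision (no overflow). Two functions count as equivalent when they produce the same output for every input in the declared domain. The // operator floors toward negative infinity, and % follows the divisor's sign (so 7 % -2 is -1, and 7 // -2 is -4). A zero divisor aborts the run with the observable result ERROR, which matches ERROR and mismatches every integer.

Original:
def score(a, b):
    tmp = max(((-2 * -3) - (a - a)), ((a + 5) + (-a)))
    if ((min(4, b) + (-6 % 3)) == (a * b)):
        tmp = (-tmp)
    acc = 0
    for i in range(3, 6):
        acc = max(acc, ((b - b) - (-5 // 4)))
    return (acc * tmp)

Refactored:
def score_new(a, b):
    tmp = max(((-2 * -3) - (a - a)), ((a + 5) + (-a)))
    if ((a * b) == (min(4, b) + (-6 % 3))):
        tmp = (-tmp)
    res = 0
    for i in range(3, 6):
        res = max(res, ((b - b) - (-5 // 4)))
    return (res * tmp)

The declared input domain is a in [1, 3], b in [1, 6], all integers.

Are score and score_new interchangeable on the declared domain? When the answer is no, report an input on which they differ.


The two are interchangeable: local variable names differ, and every declared input agrees.
Spot check at a=3, b=5 — score: tmp=6, then ((min(4, b) + (-6 % 3)) == (a * b)) is false, then acc=0, then (i=3), then acc=2, then (i=4), then acc=2, then (i=5), then acc=2, then returns 12. score_new: tmp=6, then ((a * b) == (min(4, b) + (-6 % 3))) is false, then res=0, then (i=3), then res=2, then (i=4), then res=2, then (i=5), then res=2, then returns 12. Both give 12.
Every one of the 18 inputs gives matching results.
verdict: equivalent


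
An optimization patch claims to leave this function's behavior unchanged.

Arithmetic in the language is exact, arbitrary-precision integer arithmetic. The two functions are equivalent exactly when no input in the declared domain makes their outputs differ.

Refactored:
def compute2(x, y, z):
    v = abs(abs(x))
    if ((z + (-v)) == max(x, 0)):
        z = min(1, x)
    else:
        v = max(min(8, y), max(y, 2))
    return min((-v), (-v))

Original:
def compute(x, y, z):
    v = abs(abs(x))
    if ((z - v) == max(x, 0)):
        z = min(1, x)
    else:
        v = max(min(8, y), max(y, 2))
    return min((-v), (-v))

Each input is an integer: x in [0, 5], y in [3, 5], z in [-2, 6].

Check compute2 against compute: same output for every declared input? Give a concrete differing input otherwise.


The two versions differ — the changes include arithmetic usage differs.
Tracing x=4, y=5, z=5: compute: v := 4 | ((z - v) == max(x, 0)): false | v := 5 | result -5 | compute2: v := 4 | ((z + (-v)) == max(x, 0)): false | v := 5 | result -5 — matching result -5.
Across all 162 domain points the two functions coincide.
verdict: equivalent


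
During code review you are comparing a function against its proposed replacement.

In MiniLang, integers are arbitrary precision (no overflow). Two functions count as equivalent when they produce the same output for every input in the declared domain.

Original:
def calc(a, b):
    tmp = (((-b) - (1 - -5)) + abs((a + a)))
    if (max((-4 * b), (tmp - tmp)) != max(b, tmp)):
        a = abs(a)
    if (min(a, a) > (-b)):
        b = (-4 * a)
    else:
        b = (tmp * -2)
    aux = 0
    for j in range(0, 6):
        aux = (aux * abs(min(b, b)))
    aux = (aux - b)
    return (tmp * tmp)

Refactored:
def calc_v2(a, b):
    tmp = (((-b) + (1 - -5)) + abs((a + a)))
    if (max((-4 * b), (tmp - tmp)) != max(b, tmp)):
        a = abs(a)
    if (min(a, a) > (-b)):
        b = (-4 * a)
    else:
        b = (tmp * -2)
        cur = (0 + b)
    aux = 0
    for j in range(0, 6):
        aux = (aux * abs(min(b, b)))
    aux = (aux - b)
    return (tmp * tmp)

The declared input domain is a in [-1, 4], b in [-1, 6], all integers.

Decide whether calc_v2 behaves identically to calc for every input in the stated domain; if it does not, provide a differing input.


On input a=-1, b=-1, calc returns 9 while calc_v2 returns 81.
verdict: not equivalent; witness: a=-1, b=-1


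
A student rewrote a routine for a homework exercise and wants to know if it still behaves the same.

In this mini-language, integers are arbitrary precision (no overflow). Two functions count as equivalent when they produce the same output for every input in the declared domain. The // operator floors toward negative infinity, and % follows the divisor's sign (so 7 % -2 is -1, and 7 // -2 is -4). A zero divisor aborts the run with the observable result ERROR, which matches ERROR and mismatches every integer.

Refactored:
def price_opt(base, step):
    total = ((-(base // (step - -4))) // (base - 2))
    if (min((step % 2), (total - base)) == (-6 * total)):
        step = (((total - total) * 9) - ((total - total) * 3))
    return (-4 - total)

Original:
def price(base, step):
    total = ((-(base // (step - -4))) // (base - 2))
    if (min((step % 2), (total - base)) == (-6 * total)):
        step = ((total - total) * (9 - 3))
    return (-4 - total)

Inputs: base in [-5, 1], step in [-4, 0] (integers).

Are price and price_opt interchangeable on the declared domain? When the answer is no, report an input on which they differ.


Comparing the listings, the differences include: arithmetic usage differs.
As a probe, take base=0, step=0: price runs total becomes 0; next (min((step % 2), (total - base)) == (-6 * total)) evaluates to true; next step becomes 0; next final value -4; price_opt runs total becomes 0; next (min((step % 2), (total - base)) == (-6 * total)) evaluates to true; next step becomes 0; next final value -4; both end at -4.
Checked all 35 inputs in the declared domain: the outputs agree on every one.
verdict: equivalent


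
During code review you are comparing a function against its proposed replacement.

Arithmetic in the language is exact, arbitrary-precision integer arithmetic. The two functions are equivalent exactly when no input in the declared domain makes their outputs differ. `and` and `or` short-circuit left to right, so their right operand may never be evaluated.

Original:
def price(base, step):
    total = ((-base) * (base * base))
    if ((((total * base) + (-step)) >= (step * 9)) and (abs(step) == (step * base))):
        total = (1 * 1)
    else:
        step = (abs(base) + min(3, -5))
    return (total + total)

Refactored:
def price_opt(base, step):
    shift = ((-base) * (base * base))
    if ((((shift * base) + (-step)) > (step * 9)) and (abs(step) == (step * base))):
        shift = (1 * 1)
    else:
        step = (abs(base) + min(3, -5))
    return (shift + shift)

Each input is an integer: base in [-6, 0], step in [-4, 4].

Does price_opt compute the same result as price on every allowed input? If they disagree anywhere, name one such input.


Consider the input base=0, step=0.
price: total becomes 0; next ((((total * base) + (-step)) >= (step * 9)) and (abs(step) == (step * base))) evaluates to true; next total becomes 1; next final value 2
price_opt: shift becomes 0; next ((((shift * base) + (-step)) > (step * 9)) and (abs(step) == (step * base))) evaluates to false; next step becomes -5; next final value 0
2 and 0 differ, so these are not the same function on this domain.
verdict: not equivalent; witness: base=0, step=0


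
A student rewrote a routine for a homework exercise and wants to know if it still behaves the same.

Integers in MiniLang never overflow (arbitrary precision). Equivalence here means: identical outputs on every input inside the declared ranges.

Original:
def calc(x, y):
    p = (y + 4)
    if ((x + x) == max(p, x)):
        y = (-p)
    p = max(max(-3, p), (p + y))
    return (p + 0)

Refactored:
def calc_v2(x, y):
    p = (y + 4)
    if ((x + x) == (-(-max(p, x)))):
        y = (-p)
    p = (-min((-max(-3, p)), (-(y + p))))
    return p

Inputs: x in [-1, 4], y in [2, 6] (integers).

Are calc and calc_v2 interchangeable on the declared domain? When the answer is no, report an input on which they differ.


Comparing the listings, the differences include: min/max/abs usage differs; arithmetic usage differs; constant usage differs.
Tracing x=0, y=3: calc: p=7, then ((x + x) == max(p, x)) is false, then p=10, then returns 10 | calc_v2: p=7, then ((x + x) == (-(-max(p, x)))) is false, then p=10, then returns 10 — matching result 10.
Checked all 30 inputs in the declared domain: the outputs agree on every one.
verdict: equivalent


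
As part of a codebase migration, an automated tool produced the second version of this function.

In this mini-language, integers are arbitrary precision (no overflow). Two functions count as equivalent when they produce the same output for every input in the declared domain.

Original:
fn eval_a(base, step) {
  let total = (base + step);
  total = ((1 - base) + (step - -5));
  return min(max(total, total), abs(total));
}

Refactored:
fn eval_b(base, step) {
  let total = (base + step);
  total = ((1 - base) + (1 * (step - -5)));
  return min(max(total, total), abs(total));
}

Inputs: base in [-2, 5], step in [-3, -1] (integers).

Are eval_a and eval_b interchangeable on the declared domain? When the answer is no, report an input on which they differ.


Reading the diff, among the changes: constant usage differs, plus arithmetic usage differs.
Spot check at base=5, step=-1 — eval_a: total := 4 | total := 0 | result 0. eval_b: total := 4 | total := 0 | result 0. Both give 0.
Across all 24 domain points the two functions coincide.
verdict: equivalent


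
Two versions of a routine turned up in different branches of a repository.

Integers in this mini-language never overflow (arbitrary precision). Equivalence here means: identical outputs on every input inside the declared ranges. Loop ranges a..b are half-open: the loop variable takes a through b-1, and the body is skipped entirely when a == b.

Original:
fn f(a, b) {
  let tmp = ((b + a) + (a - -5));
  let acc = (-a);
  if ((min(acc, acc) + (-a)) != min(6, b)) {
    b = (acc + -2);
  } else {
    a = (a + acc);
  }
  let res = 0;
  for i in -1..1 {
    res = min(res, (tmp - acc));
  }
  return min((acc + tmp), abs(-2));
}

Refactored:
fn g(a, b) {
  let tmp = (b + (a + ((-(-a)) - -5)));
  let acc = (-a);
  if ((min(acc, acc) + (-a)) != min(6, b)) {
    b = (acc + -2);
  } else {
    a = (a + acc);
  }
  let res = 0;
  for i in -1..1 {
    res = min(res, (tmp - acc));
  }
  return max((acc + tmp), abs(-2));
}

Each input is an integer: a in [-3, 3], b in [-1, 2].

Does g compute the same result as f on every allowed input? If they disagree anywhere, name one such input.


a=-3, b=-1 yields 1 from f but 2 from g.
verdict: not equivalent; witness: a=-3, b=-1


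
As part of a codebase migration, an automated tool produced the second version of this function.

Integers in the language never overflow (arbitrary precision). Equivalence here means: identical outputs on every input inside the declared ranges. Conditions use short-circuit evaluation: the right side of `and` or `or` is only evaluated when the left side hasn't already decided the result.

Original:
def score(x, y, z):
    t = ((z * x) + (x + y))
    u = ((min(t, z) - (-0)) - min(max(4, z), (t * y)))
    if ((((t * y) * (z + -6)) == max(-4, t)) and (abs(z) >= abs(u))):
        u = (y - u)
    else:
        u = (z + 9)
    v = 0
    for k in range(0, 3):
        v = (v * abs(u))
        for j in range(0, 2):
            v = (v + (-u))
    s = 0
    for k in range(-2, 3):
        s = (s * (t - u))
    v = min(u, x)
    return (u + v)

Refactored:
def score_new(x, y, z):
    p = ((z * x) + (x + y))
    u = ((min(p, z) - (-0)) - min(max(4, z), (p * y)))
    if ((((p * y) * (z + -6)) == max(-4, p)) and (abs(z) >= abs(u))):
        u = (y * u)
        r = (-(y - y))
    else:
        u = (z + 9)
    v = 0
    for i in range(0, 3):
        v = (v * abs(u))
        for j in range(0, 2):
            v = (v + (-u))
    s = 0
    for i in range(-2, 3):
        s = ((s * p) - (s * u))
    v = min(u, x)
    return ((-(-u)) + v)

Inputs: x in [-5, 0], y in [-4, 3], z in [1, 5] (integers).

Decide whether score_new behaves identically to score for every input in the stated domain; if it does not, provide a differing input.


These are not equivalent — on x=-1, y=2, z=1 the outputs split (1 vs -1).
score: t=0, then u=0, then ((((t * y) * (z + -6)) == max(-4, t)) and (abs(z) >= abs(u))) is true, then u=2, then v=0, then (k=0), then v=0, then (j=0), then v=-2, then (j=1), then v=-4, then (k=1), then v=-8, then (j=0), then v=-10, then (j=1), then v=-12, then (k=2), then v=-24, then (j=0), then v=-26, then (j=1), then v=-28, then s=0, then (k=-2), then s=0, then (k=-1), then s=0, then (k=0), then s=0, then (k=1), then s=0, then (k=2), then s=0, then v=-1, then returns 1
score_new: p=0, then u=0, then ((((p * y) * (z + -6)) == max(-4, p)) and (abs(z) >= abs(u))) is true, then u=0, then r=0, then v=0, then (i=0), then v=0, then (j=0), then v=0, then (j=1), then v=0, then (i=1), then v=0, then (j=0), then v=0, then (j=1), then v=0, then (i=2), then v=0, then (j=0), then v=0, then (j=1), then v=0, then s=0, then (i=-2), then s=0, then (i=-1), then s=0, then (i=0), then s=0, then (i=1), then s=0, then (i=2), then s=0, then v=-1, then returns -1
verdict: not equivalent; witness: x=-1, y=2, z=1


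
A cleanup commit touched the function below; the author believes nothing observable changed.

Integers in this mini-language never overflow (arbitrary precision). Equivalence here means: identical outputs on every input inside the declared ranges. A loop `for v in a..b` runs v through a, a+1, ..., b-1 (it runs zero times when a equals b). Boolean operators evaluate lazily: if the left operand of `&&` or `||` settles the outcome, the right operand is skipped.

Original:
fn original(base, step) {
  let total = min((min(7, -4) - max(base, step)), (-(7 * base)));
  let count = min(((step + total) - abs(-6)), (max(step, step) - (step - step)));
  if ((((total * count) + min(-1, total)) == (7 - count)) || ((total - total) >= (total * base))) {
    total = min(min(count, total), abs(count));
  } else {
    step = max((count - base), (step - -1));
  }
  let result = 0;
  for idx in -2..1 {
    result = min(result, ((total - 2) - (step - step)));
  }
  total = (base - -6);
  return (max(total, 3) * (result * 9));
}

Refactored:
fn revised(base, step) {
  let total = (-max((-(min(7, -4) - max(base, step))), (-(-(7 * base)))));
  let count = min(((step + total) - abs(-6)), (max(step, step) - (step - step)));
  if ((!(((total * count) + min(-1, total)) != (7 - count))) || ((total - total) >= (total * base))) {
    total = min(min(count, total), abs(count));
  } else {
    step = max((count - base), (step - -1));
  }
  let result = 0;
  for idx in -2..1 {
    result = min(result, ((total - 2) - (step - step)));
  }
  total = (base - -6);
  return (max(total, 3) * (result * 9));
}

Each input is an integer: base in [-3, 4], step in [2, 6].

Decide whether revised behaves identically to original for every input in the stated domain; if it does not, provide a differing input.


Comparing the listings, the differences include: boolean connective usage differs, comparison usage differs, min/max/abs usage differs.
One worked example (base=-1, step=4) — original: total becomes -8; next count becomes -10; next ((((total * count) + min(-1, total)) == (7 - count)) || ((total - total) >= (total * base))) evaluates to false; next step becomes 5; next result becomes 0; next at idx=-2:; next result becomes -10; next at idx=-1:; next result becomes -10; next at idx=0:; next result becomes -10; next total becomes 5; next final value -450; revised: total becomes -8; next count becomes -10; next ((!(((total * count) + min(-1, total)) != (7 - count))) || ((total - total) >= (total * base))) evaluates to false; next step becomes 5; next result becomes 0; next at idx=-2:; next result becomes -10; next at idx=-1:; next result becomes -10; next at idx=0:; next result becomes -10; next total becomes 5; next final value -450; agreement on -450.
An exhaustive pass over the 40 declared inputs shows identical outputs.
verdict: equivalent


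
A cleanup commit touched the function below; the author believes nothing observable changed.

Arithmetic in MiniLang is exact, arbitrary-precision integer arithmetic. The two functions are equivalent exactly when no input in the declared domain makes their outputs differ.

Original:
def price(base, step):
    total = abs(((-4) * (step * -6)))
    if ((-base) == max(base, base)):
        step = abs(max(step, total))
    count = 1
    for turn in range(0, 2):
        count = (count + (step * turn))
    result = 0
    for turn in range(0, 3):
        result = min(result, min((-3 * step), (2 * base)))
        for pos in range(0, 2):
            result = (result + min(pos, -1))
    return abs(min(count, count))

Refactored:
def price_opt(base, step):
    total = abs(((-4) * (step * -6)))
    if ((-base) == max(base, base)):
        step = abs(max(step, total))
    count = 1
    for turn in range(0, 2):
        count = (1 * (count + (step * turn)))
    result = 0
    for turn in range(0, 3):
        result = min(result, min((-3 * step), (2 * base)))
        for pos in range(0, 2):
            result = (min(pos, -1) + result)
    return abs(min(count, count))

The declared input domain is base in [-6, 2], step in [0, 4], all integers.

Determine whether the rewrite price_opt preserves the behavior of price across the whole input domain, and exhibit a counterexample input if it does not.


Equivalent — the differences include arithmetic usage differs; also constant usage differs, yet no declared input distinguishes the two.
Spot check at base=-3, step=0 — price: total becomes 0; next ((-base) == max(base, base)) evaluates to false; next count becomes 1; next at turn=0:; next count becomes 1; next at turn=1:; next count becomes 1; next result becomes 0; next at turn=0:; next result becomes -6; next at pos=0:; next result becomes -7; next at pos=1:; next result becomes -8; next at turn=1:; next result becomes -8; next at pos=0:; next result becomes -9; next at pos=1:; next result becomes -10; next at turn=2:; next result becomes -10; next at pos=0:; next result becomes -11; next at pos=1:; next result becomes -12; next final value 1. price_opt: total becomes 0; next ((-base) == max(base, base)) evaluates to false; next count becomes 1; next at turn=0:; next count becomes 1; next at turn=1:; next count becomes 1; next result becomes 0; next at turn=0:; next result becomes -6; next at pos=0:; next result becomes -7; next at pos=1:; next result becomes -8; next at turn=1:; next result becomes -8; next at pos=0:; next result becomes -9; next at pos=1:; next result becomes -10; next at turn=2:; next result becomes -10; next at pos=0:; next result becomes -11; next at pos=1:; next result becomes -12; next final value 1. Both give 1.
Checked all 45 inputs in the declared domain: the outputs agree on every one.
verdict: equivalent


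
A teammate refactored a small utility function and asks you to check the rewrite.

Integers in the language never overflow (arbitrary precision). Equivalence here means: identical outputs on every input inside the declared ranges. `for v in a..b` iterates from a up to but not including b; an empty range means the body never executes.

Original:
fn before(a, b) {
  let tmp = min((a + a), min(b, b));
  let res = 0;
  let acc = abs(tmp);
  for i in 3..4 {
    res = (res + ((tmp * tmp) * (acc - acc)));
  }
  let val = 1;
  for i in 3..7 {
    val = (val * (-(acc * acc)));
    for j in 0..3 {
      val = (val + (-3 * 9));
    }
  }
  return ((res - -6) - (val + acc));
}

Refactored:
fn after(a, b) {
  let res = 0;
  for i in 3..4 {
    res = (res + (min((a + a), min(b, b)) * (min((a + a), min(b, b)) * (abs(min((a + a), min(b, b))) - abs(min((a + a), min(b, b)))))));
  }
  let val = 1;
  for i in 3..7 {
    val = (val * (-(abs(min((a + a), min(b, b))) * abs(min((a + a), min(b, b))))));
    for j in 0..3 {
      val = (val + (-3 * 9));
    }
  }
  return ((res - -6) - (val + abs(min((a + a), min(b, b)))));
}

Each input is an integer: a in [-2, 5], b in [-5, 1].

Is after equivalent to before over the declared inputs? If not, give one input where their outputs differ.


This is a faithful refactor — statement counts differ, local variable names differ, min/max/abs usage differs, arithmetic usage differs, but the computed results match everywhere.
As a probe, take a=2, b=1: before runs tmp becomes 1; next res becomes 0; next acc becomes 1; next at i=3:; next res becomes 0; next val becomes 1; next at i=3:; next val becomes -1; next at j=0:; next val becomes -28; next at j=1:; next val becomes -55; next at j=2:; next val becomes -82; next at i=4:; next val becomes 82; next at j=0:; next val becomes 55; next at j=1:; next val becomes 28; next at j=2:; next val becomes 1; next at i=5:; next val becomes -1; next at j=0:; next val becomes -28; next at j=1:; next val becomes -55; next at j=2:; next val becomes -82; next at i=6:; next val becomes 82; next at j=0:; next val becomes 55; next at j=1:; next val becomes 28; next at j=2:; next val becomes 1; next final value 4; after runs res becomes 0; next at i=3:; next res becomes 0; next val becomes 1; next at i=3:; next val becomes -1; next at j=0:; next val becomes -28; next at j=1:; next val becomes -55; next at j=2:; next val becomes -82; next at i=4:; next val becomes 82; next at j=0:; next val becomes 55; next at j=1:; next val becomes 28; next at j=2:; next val becomes 1; next at i=5:; next val becomes -1; next at j=0:; next val becomes -28; next at j=1:; next val becomes -55; next at j=2:; next val becomes -82; next at i=6:; next val becomes 82; next at j=0:; next val becomes 55; next at j=1:; next val becomes 28; next at j=2:; next val becomes 1; next final value 4; both end at 4.
Sweeping the whole domain (56 inputs) finds no disagreement.
verdict: equivalent


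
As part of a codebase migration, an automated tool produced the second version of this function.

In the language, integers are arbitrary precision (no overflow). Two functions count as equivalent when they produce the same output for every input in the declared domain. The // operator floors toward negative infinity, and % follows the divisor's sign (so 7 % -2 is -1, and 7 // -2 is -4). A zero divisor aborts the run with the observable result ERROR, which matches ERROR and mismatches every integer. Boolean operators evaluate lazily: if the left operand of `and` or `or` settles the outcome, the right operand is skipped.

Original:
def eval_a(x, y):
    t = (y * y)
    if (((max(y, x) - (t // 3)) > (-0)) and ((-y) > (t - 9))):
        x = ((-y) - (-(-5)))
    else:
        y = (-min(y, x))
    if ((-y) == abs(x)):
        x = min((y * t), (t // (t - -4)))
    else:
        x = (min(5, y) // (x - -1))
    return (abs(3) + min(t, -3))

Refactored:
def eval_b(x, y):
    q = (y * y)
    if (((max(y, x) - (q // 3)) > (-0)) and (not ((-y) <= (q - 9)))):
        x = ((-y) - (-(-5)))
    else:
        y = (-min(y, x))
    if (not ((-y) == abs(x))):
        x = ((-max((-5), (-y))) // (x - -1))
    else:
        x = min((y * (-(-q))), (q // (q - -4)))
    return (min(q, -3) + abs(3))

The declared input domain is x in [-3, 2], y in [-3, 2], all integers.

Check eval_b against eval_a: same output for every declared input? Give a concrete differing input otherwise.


Side by side, the visible changes include: min/max/abs usage differs, and local variable names differ, and boolean connective usage differs, and comparison usage differs.
Tracing x=0, y=1: eval_a: t becomes 1; next (((max(y, x) - (t // 3)) > (-0)) and ((-y) > (t - 9))) evaluates to true; next x becomes -6; next ((-y) == abs(x)) evaluates to false; next x becomes -1; next final value 0 | eval_b: q becomes 1; next (((max(y, x) - (q // 3)) > (-0)) and (not ((-y) <= (q - 9)))) evaluates to true; next x becomes -6; next (not ((-y) == abs(x))) evaluates to true; next x becomes -1; next final value 0 — matching result 0.
Sweeping the whole domain (36 inputs) finds no disagreement.
verdict: equivalent


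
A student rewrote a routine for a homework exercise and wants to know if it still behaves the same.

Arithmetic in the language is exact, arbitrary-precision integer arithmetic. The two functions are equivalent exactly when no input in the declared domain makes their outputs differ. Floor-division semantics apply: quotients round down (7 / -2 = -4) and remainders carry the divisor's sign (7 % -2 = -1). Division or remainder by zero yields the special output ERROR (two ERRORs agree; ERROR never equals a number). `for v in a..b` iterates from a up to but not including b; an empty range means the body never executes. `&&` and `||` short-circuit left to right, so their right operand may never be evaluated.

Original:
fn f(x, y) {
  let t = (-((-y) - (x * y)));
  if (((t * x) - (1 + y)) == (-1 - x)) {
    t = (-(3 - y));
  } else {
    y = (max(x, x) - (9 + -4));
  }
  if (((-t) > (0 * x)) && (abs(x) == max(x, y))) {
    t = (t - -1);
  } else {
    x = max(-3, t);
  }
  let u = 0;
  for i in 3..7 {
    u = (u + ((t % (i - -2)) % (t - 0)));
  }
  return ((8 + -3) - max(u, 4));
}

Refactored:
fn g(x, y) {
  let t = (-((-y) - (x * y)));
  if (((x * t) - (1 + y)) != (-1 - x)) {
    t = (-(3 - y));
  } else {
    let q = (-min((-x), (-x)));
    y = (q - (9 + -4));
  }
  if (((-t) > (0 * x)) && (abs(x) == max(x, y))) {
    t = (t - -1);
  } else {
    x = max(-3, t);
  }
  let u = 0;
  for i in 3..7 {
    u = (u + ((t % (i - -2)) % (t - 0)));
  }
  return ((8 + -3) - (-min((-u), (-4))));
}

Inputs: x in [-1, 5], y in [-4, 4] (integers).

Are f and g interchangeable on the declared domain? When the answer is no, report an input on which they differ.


Not equivalent: x=-1, y=-4 separates them (ERROR vs 1).
f: t = 0; (((t * x) - (1 + y)) == (-1 - x)) -> false; y = -6; (((-t) > (0 * x)) && (abs(x) == max(x, y))) -> false; x = 0; u = 0; [i=3]; division by zero -> ERROR
g: t = 0; (((x * t) - (1 + y)) != (-1 - x)) -> true; t = -7; (((-t) > (0 * x)) && (abs(x) == max(x, y))) -> false; x = -3; u = 0; [i=3]; u = -4; [i=4]; u = -6; [i=5]; u = -6; [i=6]; u = -12; return 1
verdict: not equivalent; witness: x=-1, y=-4


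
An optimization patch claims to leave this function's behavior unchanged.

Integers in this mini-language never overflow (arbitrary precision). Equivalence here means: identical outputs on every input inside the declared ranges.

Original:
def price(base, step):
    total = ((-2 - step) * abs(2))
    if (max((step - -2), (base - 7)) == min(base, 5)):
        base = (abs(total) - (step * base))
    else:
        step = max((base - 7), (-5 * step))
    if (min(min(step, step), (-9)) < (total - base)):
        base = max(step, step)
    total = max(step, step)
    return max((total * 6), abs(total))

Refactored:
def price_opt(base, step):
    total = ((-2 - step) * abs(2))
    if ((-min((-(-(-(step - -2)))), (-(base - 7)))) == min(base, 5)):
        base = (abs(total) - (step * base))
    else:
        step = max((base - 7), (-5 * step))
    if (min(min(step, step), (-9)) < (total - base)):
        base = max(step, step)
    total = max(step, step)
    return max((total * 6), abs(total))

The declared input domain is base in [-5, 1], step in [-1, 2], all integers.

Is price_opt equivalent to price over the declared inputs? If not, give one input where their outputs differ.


Reading the diff, among the changes: min/max/abs usage differs.
Spot check at base=-3, step=1 — price: total=-6, then (max((step - -2), (base - 7)) == min(base, 5)) is false, then step=-5, then (min(min(step, step), (-9)) < (total - base)) is true, then base=-5, then total=-5, then returns 5. price_opt: total=-6, then ((-min((-(-(-(step - -2)))), (-(base - 7)))) == min(base, 5)) is false, then step=-5, then (min(min(step, step), (-9)) < (total - base)) is true, then base=-5, then total=-5, then returns 5. Both give 5.
An exhaustive pass over the 28 declared inputs shows identical outputs.
verdict: equivalent


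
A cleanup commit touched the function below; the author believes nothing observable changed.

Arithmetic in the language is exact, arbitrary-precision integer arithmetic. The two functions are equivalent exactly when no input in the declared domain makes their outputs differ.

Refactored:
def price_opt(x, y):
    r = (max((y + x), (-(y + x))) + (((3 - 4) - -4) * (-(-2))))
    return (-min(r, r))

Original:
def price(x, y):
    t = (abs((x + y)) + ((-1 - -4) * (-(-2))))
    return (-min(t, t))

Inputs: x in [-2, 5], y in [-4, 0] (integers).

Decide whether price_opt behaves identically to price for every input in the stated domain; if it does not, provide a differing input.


Equivalent — the differences include local variable names differ; constant usage differs; arithmetic usage differs; min/max/abs usage differs, yet no declared input distinguishes the two.
As a probe, take x=-2, y=-1: price runs t = 9; return -9; price_opt runs r = 9; return -9; both end at -9.
Sweeping the whole domain (40 inputs) finds no disagreement.
verdict: equivalent


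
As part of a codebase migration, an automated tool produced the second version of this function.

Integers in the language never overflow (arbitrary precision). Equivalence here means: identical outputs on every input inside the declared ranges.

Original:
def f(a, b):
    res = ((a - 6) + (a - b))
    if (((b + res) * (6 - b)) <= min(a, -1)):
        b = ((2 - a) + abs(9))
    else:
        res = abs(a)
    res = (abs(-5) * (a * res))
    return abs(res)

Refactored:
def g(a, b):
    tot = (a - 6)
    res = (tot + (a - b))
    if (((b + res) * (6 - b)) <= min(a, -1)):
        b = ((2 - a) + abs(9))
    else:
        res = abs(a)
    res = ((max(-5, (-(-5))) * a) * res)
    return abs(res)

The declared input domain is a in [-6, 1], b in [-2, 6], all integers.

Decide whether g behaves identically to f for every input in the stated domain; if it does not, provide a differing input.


This is a faithful refactor — statement counts differ, and local variable names differ, and constant usage differs, and min/max/abs usage differs, but the computed results match everywhere.
As a probe, take a=-5, b=3: f runs res := -19 | (((b + res) * (6 - b)) <= min(a, -1)): true | b := 16 | res := 475 | result 475; g runs tot := -11 | res := -19 | (((b + res) * (6 - b)) <= min(a, -1)): true | b := 16 | res := 475 | result 475; both end at 475.
Checked all 72 inputs in the declared domain: the outputs agree on every one.
verdict: equivalent


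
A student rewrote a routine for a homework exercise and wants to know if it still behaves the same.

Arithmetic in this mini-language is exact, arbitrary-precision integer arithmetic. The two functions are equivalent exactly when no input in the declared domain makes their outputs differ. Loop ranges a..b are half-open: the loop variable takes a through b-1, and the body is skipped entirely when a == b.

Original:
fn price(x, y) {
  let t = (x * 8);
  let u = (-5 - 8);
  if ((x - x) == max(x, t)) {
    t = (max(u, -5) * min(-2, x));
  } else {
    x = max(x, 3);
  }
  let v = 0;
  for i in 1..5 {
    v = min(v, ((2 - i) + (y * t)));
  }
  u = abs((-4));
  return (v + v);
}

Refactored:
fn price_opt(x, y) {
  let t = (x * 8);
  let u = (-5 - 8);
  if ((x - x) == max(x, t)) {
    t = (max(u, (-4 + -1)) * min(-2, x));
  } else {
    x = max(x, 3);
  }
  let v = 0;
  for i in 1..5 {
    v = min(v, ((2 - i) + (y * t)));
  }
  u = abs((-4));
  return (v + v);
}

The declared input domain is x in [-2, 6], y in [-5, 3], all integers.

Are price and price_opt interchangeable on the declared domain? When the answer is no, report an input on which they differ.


Side by side, the visible changes include: constant usage differs; arithmetic usage differs.
One worked example (x=5, y=-2) — price: t=40, then u=-13, then ((x - x) == max(x, t)) is false, then x=5, then v=0, then (i=1), then v=-79, then (i=2), then v=-80, then (i=3), then v=-81, then (i=4), then v=-82, then u=4, then returns -164; price_opt: t=40, then u=-13, then ((x - x) == max(x, t)) is false, then x=5, then v=0, then (i=1), then v=-79, then (i=2), then v=-80, then (i=3), then v=-81, then (i=4), then v=-82, then u=4, then returns -164; agreement on -164.
Across all 81 domain points the two functions coincide.
verdict: equivalent


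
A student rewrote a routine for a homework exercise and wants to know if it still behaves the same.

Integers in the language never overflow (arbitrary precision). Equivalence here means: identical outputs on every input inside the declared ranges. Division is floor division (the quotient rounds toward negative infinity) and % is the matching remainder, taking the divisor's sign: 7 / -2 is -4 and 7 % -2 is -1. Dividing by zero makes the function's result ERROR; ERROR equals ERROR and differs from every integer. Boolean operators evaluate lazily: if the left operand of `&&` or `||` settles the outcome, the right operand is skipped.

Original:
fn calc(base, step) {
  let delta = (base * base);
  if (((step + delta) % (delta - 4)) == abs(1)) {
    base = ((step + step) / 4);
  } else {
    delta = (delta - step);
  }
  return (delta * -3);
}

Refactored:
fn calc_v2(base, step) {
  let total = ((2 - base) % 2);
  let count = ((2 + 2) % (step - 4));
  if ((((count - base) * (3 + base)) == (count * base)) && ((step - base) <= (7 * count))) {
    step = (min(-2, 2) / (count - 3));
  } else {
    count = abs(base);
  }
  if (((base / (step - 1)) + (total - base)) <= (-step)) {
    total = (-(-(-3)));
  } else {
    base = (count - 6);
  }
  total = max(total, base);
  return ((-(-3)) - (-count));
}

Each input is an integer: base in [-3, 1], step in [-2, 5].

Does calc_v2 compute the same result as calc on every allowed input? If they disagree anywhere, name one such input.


These are not equivalent — on base=-3, step=-2 the outputs split (-33 vs 6).
calc: delta becomes 9; next (((step + delta) % (delta - 4)) == abs(1)) evaluates to false; next delta becomes 11; next final value -33
calc_v2: total becomes 1; next count becomes -2; next ((((count - base) * (3 + base)) == (count * base)) && ((step - base) <= (7 * count))) evaluates to false; next count becomes 3; next (((base / (step - 1)) + (total - base)) <= (-step)) evaluates to false; next base becomes -3; next total becomes 1; next final value 6
verdict: not equivalent; witness: base=-3, step=-2


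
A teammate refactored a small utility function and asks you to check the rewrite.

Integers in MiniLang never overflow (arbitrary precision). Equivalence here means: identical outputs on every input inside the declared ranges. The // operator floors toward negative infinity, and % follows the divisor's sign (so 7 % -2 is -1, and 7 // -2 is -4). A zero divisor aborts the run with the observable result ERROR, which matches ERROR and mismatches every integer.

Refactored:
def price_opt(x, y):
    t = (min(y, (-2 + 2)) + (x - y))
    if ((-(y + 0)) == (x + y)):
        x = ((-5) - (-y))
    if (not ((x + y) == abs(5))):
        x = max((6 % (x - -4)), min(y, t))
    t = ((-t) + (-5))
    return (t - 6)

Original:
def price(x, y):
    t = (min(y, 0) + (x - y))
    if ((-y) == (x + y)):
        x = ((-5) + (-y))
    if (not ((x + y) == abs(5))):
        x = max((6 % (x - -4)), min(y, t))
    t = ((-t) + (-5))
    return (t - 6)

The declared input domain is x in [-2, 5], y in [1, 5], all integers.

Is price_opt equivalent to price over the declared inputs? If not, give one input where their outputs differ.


At x=-2, y=1: price gives -8, price_opt gives ERROR.
verdict: not equivalent; witness: x=-2, y=1
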